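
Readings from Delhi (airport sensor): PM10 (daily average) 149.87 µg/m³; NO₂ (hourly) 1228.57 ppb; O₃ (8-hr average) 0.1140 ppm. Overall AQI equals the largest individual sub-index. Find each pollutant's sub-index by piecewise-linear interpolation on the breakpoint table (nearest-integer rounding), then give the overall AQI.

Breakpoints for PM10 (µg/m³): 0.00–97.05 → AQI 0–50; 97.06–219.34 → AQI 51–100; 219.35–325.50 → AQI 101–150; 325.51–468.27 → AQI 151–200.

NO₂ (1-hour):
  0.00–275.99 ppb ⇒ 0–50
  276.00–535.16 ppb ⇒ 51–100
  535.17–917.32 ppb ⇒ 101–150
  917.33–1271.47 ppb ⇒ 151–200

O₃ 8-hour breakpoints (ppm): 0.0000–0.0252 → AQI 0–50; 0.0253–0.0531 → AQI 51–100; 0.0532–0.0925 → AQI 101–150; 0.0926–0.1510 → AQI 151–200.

194

PM10: row 97.06–219.34 (AQI 51–100). (100−51)·(149.87−97.06)/(219.34−97.06) + 51 = 49·52.81/122.28 + 51 ≈ 72.16 → 72.
NO₂: 1228.57 ∈ [917.33, 1271.47] ↔ index [151, 200].
151 + (1228.57−917.33)·(200−151)/(1271.47−917.33) = 151 + 311.24·49/354.14 ≈ 194.06, so AQI = 194.
O₃: 0.1140 lies in 0.0926–0.1510, so I_lo=151, I_hi=200, C_lo=0.0926, C_hi=0.1510.
(200−151)/(0.1510−0.0926) × (0.1140−0.0926) + 151 = 49/0.0584 × 0.0214 + 151 ≈ 168.96 → 169.
Sub-indices: PM10→72, NO₂→194, O₃→169. Overall AQI = max = 194; dominant pollutant is NO₂.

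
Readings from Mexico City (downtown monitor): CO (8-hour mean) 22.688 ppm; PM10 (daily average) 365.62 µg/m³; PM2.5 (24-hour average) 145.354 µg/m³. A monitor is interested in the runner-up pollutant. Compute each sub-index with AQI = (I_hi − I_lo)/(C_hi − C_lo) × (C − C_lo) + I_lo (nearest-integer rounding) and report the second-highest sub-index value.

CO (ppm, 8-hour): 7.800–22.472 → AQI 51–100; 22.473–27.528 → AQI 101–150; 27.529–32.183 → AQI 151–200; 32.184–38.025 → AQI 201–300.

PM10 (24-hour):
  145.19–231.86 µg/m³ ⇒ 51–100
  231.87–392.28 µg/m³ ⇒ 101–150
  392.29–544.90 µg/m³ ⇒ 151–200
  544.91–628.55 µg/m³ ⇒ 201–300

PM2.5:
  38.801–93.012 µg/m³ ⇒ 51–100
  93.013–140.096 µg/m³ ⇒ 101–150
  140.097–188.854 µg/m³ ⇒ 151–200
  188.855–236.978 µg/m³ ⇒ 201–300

CO 22.688: bracket 22.473–27.528 → index 101–150; slope 49/5.055, offset 0.215.
AQI = 101 + 49/5.055·0.215 ≈ 103.08 ⇒ 103.
PM10: 365.62 ∈ [231.87, 392.28] ↔ index [101, 150].
101 + (365.62−231.87)·(150−101)/(392.28−231.87) = 101 + 133.75·49/160.41 ≈ 141.86, so AQI = 142.
PM2.5: 145.354 lies in 140.097–188.854, so I_lo=151, I_hi=200, C_lo=140.097, C_hi=188.854.
(200−151)/(188.854−140.097) × (145.354−140.097) + 151 = 49/48.757 × 5.257 + 151 ≈ 156.28 → 156.
Sub-indices: CO→103, PM10→142, PM2.5→156. Ranked high→low: 156, 142, 103. Second-highest sub-index = 142.

142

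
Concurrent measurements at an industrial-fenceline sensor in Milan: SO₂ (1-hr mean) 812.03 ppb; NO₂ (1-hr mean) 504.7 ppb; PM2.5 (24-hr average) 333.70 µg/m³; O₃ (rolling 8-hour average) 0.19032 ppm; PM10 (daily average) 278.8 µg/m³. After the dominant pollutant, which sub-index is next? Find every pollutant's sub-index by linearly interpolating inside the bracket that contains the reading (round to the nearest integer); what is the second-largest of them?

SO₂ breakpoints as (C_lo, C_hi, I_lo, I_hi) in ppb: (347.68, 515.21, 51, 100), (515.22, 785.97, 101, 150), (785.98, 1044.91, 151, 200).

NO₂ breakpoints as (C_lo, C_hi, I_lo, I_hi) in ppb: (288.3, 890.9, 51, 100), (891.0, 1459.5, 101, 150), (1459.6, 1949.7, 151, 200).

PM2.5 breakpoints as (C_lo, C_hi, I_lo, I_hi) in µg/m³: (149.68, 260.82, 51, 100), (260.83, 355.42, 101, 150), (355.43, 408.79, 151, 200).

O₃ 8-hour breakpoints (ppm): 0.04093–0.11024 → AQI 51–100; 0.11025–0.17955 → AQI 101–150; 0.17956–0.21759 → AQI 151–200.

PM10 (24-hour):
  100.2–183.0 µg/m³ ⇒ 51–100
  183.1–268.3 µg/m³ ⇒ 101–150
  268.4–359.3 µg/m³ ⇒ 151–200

157

SO₂: 812.03 lies in 785.98–1044.91, so I_lo=151, I_hi=200, C_lo=785.98, C_hi=1044.91.
(200−151)/(1044.91−785.98) × (812.03−785.98) + 151 = 49/258.93 × 26.05 + 151 ≈ 155.93 → 156.
NO₂: 504.7 lies in 288.3–890.9, so I_lo=51, I_hi=100, C_lo=288.3, C_hi=890.9.
(100−51)/(890.9−288.3) × (504.7−288.3) + 51 = 49/602.6 × 216.4 + 51 ≈ 68.60 → 69.
PM2.5 333.70: bracket 260.83–355.42 → index 101–150; slope 49/94.59, offset 72.87.
AQI = 101 + 49/94.59·72.87 ≈ 138.75 ⇒ 139.
O₃: row 0.17956–0.21759 (AQI 151–200). (200−151)·(0.19032−0.17956)/(0.21759−0.17956) + 151 = 49·0.01076/0.03803 + 151 ≈ 164.86 → 165.
PM10 278.8: bracket 268.4–359.3 → index 151–200; slope 49/90.9, offset 10.4.
AQI = 151 + 49/90.9·10.4 ≈ 156.61 ⇒ 157.
Sub-indices: SO₂→156, NO₂→69, PM2.5→139, O₃→165, PM10→157. Ranked high→low: 165, 157, 156, 139, 69. Second-highest sub-index = 157.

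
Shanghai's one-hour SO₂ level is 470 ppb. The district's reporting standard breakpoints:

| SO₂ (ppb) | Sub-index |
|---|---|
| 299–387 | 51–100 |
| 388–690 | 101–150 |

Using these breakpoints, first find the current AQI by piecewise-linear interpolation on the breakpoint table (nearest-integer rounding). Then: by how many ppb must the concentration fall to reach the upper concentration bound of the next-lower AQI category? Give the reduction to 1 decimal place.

SO₂: row 388–690 (AQI 101–150). (150−101)·(470−388)/(690−388) + 101 = 49·82/302 + 101 ≈ 114.30 → 114.
Current AQI 114 is in the Unhealthy for Sensitive Groups range (101–150). The next-lower category tops out at AQI 100, whose upper concentration bound is 387 ppb.
Reduction needed = 470 − 387 = 83.0 ppb.

83.0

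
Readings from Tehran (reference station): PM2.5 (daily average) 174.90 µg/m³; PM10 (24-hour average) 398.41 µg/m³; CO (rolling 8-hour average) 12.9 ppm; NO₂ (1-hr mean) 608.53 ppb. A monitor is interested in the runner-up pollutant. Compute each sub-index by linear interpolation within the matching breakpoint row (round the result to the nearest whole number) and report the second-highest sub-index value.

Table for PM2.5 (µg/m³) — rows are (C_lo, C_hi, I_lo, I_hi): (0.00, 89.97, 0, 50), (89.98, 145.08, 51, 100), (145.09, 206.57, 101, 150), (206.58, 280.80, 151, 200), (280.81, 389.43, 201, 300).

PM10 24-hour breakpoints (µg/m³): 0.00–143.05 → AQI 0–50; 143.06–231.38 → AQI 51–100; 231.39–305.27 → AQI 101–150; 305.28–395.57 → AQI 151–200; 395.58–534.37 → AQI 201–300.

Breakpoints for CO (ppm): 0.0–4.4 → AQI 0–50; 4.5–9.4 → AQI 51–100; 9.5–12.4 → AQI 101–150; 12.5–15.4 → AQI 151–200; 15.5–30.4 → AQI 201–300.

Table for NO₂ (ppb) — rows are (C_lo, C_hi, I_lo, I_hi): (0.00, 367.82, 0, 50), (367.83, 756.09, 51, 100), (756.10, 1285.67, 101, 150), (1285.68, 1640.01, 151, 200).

158

PM2.5 174.90: bracket 145.09–206.57 → index 101–150; slope 49/61.48, offset 29.81.
AQI = 101 + 49/61.48·29.81 ≈ 124.76 ⇒ 125.
PM10: 398.41 lies in 395.58–534.37, so I_lo=201, I_hi=300, C_lo=395.58, C_hi=534.37.
(300−201)/(534.37−395.58) × (398.41−395.58) + 201 = 99/138.79 × 2.83 + 201 ≈ 203.02 → 203.
CO: 12.9 lies in 12.5–15.4, so I_lo=151, I_hi=200, C_lo=12.5, C_hi=15.4.
(200−151)/(15.4−12.5) × (12.9−12.5) + 151 = 49/2.9 × 0.4 + 151 ≈ 157.76 → 158.
NO₂: row 367.83–756.09 (AQI 51–100). (100−51)·(608.53−367.83)/(756.09−367.83) + 51 = 49·240.70/388.26 + 51 ≈ 81.38 → 81.
Sub-indices: PM2.5→125, PM10→203, CO→158, NO₂→81. Ranked high→low: 203, 158, 125, 81. Second-highest sub-index = 158.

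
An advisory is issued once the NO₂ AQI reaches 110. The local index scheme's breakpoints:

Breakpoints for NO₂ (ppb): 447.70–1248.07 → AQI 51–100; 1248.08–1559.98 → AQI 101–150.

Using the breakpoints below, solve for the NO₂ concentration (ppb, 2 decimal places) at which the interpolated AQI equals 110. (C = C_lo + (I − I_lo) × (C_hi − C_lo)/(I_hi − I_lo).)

AQI 110 lies in the 101–150 band, which corresponds to 1248.08–1559.98 ppb.
C = 1248.08 + (110−101)×(1559.98−1248.08)/(150−101) = 1248.08 + 9×311.90/49 ≈ 1305.3678 ppb → 1305.37 ppb to 2 dp.

1305.37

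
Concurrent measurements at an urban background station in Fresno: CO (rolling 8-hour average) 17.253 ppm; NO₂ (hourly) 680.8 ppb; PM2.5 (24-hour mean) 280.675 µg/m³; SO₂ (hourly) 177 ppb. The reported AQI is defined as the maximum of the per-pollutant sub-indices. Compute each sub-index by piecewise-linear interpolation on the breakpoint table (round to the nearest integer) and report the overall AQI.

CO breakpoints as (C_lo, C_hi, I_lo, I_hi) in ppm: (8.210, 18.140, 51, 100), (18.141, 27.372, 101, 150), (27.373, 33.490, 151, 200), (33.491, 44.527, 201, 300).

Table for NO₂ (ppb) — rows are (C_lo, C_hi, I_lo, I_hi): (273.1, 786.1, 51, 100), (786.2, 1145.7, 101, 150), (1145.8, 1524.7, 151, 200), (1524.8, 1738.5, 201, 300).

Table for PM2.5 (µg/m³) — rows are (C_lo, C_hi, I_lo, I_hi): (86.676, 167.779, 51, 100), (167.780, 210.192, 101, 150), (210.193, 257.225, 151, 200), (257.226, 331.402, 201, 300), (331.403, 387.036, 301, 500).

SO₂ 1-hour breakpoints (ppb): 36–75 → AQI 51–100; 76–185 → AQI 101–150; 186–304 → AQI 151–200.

232

CO: 17.253 ∈ [8.210, 18.140] ↔ index [51, 100].
51 + (17.253−8.210)·(100−51)/(18.140−8.210) = 51 + 9.043·49/9.930 ≈ 95.62, so AQI = 96.
NO₂: 680.8 lies in 273.1–786.1, so I_lo=51, I_hi=100, C_lo=273.1, C_hi=786.1.
(100−51)/(786.1−273.1) × (680.8−273.1) + 51 = 49/513.0 × 407.7 + 51 ≈ 89.94 → 90.
PM2.5: 280.675 lies in 257.226–331.402, so I_lo=201, I_hi=300, C_lo=257.226, C_hi=331.402.
(300−201)/(331.402−257.226) × (280.675−257.226) + 201 = 99/74.176 × 23.449 + 201 ≈ 232.30 → 232.
SO₂: 177 lies in 76–185, so I_lo=101, I_hi=150, C_lo=76, C_hi=185.
(150−101)/(185−76) × (177−76) + 101 = 49/109 × 101 + 101 ≈ 146.40 → 146.
Sub-indices: CO→96, NO₂→90, PM2.5→232, SO₂→146. Overall AQI = max = 232; dominant pollutant is PM2.5.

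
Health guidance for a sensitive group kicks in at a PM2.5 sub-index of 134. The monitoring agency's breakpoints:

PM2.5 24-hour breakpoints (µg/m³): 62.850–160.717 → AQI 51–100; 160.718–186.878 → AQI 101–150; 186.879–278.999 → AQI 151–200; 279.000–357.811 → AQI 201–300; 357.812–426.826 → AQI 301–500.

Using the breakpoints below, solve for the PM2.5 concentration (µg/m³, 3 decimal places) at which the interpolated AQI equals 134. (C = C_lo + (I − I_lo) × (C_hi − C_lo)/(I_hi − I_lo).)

178.336

AQI 134 lies in the 101–150 band, which corresponds to 160.718–186.878 µg/m³.
C = 160.718 + (134−101)×(186.878−160.718)/(150−101) = 160.718 + 33×26.160/49 ≈ 178.33596 µg/m³ → 178.336 µg/m³ to 3 dp.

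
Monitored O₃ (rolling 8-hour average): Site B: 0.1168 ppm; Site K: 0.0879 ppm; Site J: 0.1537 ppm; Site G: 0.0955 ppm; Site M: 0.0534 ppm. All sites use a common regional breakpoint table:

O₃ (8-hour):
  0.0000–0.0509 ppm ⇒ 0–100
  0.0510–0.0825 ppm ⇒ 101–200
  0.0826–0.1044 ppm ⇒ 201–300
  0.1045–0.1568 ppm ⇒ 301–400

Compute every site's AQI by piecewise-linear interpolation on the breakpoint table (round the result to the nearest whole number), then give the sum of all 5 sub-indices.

Site B: 0.1168 lies in 0.1045–0.1568, so I_lo=301, I_hi=400, C_lo=0.1045, C_hi=0.1568.
(400−301)/(0.1568−0.1045) × (0.1168−0.1045) + 301 = 99/0.0523 × 0.0123 + 301 ≈ 324.28 → 324.
Site K: row 0.0826–0.1044 (AQI 201–300). (300−201)·(0.0879−0.0826)/(0.1044−0.0826) + 201 = 99·0.0053/0.0218 + 201 ≈ 225.07 → 225.
Site J: 0.1537 ∈ [0.1045, 0.1568] ↔ index [301, 400].
301 + (0.1537−0.1045)·(400−301)/(0.1568−0.1045) = 301 + 0.0492·99/0.0523 ≈ 394.13, so AQI = 394.
Site G: row 0.0826–0.1044 (AQI 201–300). (300−201)·(0.0955−0.0826)/(0.1044−0.0826) + 201 = 99·0.0129/0.0218 + 201 ≈ 259.58 → 260.
Site M: 0.0534 ∈ [0.0510, 0.0825] ↔ index [101, 200].
101 + (0.0534−0.0510)·(200−101)/(0.0825−0.0510) = 101 + 0.0024·99/0.0315 ≈ 108.54, so AQI = 109.
AQIs: Site B=324, Site K=225, Site J=394, Site G=260, Site M=109. Sum = 324 + 225 + 394 + 260 + 109 = 1312.

1312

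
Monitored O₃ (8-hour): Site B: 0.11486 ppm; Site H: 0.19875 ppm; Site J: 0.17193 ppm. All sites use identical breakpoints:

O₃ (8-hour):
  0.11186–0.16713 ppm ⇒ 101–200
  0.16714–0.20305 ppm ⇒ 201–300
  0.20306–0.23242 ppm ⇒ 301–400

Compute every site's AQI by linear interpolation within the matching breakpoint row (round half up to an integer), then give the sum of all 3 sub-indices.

608

Site B: 0.11486 ∈ [0.11186, 0.16713] ↔ index [101, 200].
101 + (0.11486−0.11186)·(200−101)/(0.16713−0.11186) = 101 + 0.00300·99/0.05527 ≈ 106.37, so AQI = 106.
Site H 0.19875: bracket 0.16714–0.20305 → index 201–300; slope 99/0.03591, offset 0.03161.
AQI = 201 + 99/0.03591·0.03161 ≈ 288.15 ⇒ 288.
Site J 0.17193: bracket 0.16714–0.20305 → index 201–300; slope 99/0.03591, offset 0.00479.
AQI = 201 + 99/0.03591·0.00479 ≈ 214.21 ⇒ 214.
AQIs: Site B=106, Site H=288, Site J=214. Sum = 106 + 288 + 214 = 608.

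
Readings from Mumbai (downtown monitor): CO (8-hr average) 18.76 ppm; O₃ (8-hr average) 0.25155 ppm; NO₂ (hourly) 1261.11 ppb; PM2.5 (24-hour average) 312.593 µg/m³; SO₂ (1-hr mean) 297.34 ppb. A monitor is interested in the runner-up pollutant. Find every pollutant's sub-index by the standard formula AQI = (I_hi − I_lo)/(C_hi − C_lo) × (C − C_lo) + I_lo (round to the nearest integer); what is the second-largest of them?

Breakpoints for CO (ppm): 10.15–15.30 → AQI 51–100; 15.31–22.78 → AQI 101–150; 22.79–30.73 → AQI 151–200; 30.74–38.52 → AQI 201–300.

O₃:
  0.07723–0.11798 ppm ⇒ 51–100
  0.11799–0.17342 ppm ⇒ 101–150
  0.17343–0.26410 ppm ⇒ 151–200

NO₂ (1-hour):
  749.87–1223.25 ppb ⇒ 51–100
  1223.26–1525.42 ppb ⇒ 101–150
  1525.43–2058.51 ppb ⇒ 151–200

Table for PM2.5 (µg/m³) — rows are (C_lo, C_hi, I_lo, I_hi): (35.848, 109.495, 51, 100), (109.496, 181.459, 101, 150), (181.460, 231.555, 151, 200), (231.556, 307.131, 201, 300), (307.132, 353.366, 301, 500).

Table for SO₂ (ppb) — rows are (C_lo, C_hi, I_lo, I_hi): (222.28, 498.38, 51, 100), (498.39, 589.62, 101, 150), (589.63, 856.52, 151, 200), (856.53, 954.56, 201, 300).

CO: 18.76 ∈ [15.31, 22.78] ↔ index [101, 150].
101 + (18.76−15.31)·(150−101)/(22.78−15.31) = 101 + 3.45·49/7.47 ≈ 123.63, so AQI = 124.
O₃: 0.25155 lies in 0.17343–0.26410, so I_lo=151, I_hi=200, C_lo=0.17343, C_hi=0.26410.
(200−151)/(0.26410−0.17343) × (0.25155−0.17343) + 151 = 49/0.09067 × 0.07812 + 151 ≈ 193.22 → 193.
NO₂: 1261.11 ∈ [1223.26, 1525.42] ↔ index [101, 150].
101 + (1261.11−1223.26)·(150−101)/(1525.42−1223.26) = 101 + 37.85·49/302.16 ≈ 107.14, so AQI = 107.
PM2.5: row 307.132–353.366 (AQI 301–500). (500−301)·(312.593−307.132)/(353.366−307.132) + 301 = 199·5.461/46.234 + 301 ≈ 324.51 → 325.
SO₂ 297.34: bracket 222.28–498.38 → index 51–100; slope 49/276.10, offset 75.06.
AQI = 51 + 49/276.10·75.06 ≈ 64.32 ⇒ 64.
Sub-indices: CO→124, O₃→193, NO₂→107, PM2.5→325, SO₂→64. Ranked high→low: 325, 193, 124, 107, 64. Second-highest sub-index = 193.

193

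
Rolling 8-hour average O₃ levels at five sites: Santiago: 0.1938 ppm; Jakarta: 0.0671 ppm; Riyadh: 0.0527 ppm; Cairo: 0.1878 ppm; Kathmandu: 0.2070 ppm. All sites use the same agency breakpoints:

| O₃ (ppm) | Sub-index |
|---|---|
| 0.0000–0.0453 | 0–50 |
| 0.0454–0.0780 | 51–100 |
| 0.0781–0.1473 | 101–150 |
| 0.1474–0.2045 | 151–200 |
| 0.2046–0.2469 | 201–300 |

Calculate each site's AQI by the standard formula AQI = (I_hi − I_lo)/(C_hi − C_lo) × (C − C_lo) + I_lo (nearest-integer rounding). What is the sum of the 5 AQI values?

730

Santiago: row 0.1474–0.2045 (AQI 151–200). (200−151)·(0.1938−0.1474)/(0.2045−0.1474) + 151 = 49·0.0464/0.0571 + 151 ≈ 190.82 → 191.
Jakarta: 0.0671 ∈ [0.0454, 0.0780] ↔ index [51, 100].
51 + (0.0671−0.0454)·(100−51)/(0.0780−0.0454) = 51 + 0.0217·49/0.0326 ≈ 83.62, so AQI = 84.
Riyadh 0.0527: bracket 0.0454–0.0780 → index 51–100; slope 49/0.0326, offset 0.0073.
AQI = 51 + 49/0.0326·0.0073 ≈ 61.97 ⇒ 62.
Cairo 0.1878: bracket 0.1474–0.2045 → index 151–200; slope 49/0.0571, offset 0.0404.
AQI = 151 + 49/0.0571·0.0404 ≈ 185.67 ⇒ 186.
Kathmandu: 0.2070 ∈ [0.2046, 0.2469] ↔ index [201, 300].
201 + (0.2070−0.2046)·(300−201)/(0.2469−0.2046) = 201 + 0.0024·99/0.0423 ≈ 206.62, so AQI = 207.
AQIs: Santiago=191, Jakarta=84, Riyadh=62, Cairo=186, Kathmandu=207. Sum = 191 + 84 + 62 + 186 + 207 = 730.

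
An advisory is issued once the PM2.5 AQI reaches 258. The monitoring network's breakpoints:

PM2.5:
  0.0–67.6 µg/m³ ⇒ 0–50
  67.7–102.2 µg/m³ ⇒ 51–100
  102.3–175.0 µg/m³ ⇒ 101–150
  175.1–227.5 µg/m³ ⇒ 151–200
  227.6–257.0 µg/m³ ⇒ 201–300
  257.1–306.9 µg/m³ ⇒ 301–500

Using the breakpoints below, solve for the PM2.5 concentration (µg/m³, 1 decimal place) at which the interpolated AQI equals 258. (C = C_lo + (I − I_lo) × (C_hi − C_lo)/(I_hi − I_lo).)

AQI 258 lies in the 201–300 band, which corresponds to 227.6–257.0 µg/m³.
C = 227.6 + (258−201)×(257.0−227.6)/(300−201) = 227.6 + 57×29.4/99 ≈ 244.527 µg/m³ → 244.5 µg/m³ to 1 dp.

244.5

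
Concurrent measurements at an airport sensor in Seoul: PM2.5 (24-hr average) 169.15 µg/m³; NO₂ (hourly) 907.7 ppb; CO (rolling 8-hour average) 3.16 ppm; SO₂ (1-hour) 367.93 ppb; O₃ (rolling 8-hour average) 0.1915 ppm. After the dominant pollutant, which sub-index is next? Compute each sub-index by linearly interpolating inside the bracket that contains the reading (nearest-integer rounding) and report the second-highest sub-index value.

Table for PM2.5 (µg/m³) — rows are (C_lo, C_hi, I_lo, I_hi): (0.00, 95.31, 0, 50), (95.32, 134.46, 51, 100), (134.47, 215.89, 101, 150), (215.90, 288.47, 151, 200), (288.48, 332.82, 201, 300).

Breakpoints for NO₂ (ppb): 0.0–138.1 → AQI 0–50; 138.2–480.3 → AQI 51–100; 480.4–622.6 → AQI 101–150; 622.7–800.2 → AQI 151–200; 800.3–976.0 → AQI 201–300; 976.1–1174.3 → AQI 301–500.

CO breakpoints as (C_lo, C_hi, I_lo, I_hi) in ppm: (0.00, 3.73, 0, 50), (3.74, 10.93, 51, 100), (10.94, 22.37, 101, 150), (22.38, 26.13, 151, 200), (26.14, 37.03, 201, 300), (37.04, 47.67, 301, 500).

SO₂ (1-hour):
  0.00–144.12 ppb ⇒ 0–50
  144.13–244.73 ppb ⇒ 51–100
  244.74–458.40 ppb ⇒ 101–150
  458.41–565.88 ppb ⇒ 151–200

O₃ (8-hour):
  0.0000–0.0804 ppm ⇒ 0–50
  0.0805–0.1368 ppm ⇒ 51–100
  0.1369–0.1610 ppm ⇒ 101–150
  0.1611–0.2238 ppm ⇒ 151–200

PM2.5 169.15: bracket 134.47–215.89 → index 101–150; slope 49/81.42, offset 34.68.
AQI = 101 + 49/81.42·34.68 ≈ 121.87 ⇒ 122.
NO₂: 907.7 ∈ [800.3, 976.0] ↔ index [201, 300].
201 + (907.7−800.3)·(300−201)/(976.0−800.3) = 201 + 107.4·99/175.7 ≈ 261.52, so AQI = 262.
CO 3.16: bracket 0.00–3.73 → index 0–50; slope 50/3.73, offset 3.16.
AQI = 0 + 50/3.73·3.16 ≈ 42.36 ⇒ 42.
SO₂ 367.93: bracket 244.74–458.40 → index 101–150; slope 49/213.66, offset 123.19.
AQI = 101 + 49/213.66·123.19 ≈ 129.25 ⇒ 129.
O₃: 0.1915 lies in 0.1611–0.2238, so I_lo=151, I_hi=200, C_lo=0.1611, C_hi=0.2238.
(200−151)/(0.2238−0.1611) × (0.1915−0.1611) + 151 = 49/0.0627 × 0.0304 + 151 ≈ 174.76 → 175.
Sub-indices: PM2.5→122, NO₂→262, CO→42, SO₂→129, O₃→175. Ranked high→low: 262, 175, 129, 122, 42. Second-highest sub-index = 175.

175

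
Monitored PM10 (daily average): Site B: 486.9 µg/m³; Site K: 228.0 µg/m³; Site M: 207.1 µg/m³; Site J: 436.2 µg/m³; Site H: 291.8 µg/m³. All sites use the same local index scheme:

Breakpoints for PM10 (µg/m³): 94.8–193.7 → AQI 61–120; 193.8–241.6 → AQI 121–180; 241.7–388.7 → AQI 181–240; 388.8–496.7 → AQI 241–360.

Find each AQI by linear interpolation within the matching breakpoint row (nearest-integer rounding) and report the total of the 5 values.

1143

Site B 486.9: bracket 388.8–496.7 → index 241–360; slope 119/107.9, offset 98.1.
AQI = 241 + 119/107.9·98.1 ≈ 349.19 ⇒ 349.
Site K: 228.0 lies in 193.8–241.6, so I_lo=121, I_hi=180, C_lo=193.8, C_hi=241.6.
(180−121)/(241.6−193.8) × (228.0−193.8) + 121 = 59/47.8 × 34.2 + 121 ≈ 163.21 → 163.
Site M: 207.1 ∈ [193.8, 241.6] ↔ index [121, 180].
121 + (207.1−193.8)·(180−121)/(241.6−193.8) = 121 + 13.3·59/47.8 ≈ 137.42, so AQI = 137.
Site J: row 388.8–496.7 (AQI 241–360). (360−241)·(436.2−388.8)/(496.7−388.8) + 241 = 119·47.4/107.9 + 241 ≈ 293.28 → 293.
Site H: row 241.7–388.7 (AQI 181–240). (240−181)·(291.8−241.7)/(388.7−241.7) + 181 = 59·50.1/147.0 + 181 ≈ 201.11 → 201.
AQIs: Site B=349, Site K=163, Site M=137, Site J=293, Site H=201. Sum = 349 + 163 + 137 + 293 + 201 = 1143.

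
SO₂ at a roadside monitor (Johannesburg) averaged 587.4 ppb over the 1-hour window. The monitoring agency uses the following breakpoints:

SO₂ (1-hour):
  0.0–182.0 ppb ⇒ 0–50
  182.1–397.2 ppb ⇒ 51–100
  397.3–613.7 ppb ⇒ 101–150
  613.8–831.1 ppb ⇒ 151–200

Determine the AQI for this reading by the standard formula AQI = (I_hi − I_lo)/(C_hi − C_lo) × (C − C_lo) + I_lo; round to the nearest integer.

SO₂: 587.4 lies in 397.3–613.7, so I_lo=101, I_hi=150, C_lo=397.3, C_hi=613.7.
(150−101)/(613.7−397.3) × (587.4−397.3) + 101 = 49/216.4 × 190.1 + 101 ≈ 144.04 → 144.

144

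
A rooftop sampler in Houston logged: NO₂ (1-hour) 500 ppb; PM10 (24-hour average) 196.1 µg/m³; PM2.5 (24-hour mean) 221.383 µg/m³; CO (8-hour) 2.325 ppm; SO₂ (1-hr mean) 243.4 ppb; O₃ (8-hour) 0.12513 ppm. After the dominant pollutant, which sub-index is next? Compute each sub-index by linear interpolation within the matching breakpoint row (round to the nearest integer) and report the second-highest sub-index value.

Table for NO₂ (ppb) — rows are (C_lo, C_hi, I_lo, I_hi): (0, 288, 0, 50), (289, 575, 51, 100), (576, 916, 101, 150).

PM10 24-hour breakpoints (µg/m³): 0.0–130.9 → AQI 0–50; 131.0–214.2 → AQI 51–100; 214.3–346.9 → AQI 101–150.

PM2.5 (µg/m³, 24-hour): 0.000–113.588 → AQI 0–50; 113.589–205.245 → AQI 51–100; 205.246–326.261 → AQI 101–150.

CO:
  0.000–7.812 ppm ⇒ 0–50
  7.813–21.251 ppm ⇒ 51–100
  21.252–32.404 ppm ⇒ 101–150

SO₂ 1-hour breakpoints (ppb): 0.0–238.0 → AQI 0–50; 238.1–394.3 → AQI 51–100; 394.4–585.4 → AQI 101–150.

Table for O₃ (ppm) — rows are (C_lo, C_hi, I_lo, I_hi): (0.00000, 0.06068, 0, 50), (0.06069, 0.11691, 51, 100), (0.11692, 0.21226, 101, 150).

105

NO₂: 500 lies in 289–575, so I_lo=51, I_hi=100, C_lo=289, C_hi=575.
(100−51)/(575−289) × (500−289) + 51 = 49/286 × 211 + 51 ≈ 87.15 → 87.
PM10 196.1: bracket 131.0–214.2 → index 51–100; slope 49/83.2, offset 65.1.
AQI = 51 + 49/83.2·65.1 ≈ 89.34 ⇒ 89.
PM2.5: 221.383 lies in 205.246–326.261, so I_lo=101, I_hi=150, C_lo=205.246, C_hi=326.261.
(150−101)/(326.261−205.246) × (221.383−205.246) + 101 = 49/121.015 × 16.137 + 101 ≈ 107.53 → 108.
CO: 2.325 lies in 0.000–7.812, so I_lo=0, I_hi=50, C_lo=0.000, C_hi=7.812.
(50−0)/(7.812−0.000) × (2.325−0.000) + 0 = 50/7.812 × 2.325 + 0 ≈ 14.88 → 15.
SO₂ 243.4: bracket 238.1–394.3 → index 51–100; slope 49/156.2, offset 5.3.
AQI = 51 + 49/156.2·5.3 ≈ 52.66 ⇒ 53.
O₃: 0.12513 lies in 0.11692–0.21226, so I_lo=101, I_hi=150, C_lo=0.11692, C_hi=0.21226.
(150−101)/(0.21226−0.11692) × (0.12513−0.11692) + 101 = 49/0.09534 × 0.00821 + 101 ≈ 105.22 → 105.
Sub-indices: NO₂→87, PM10→89, PM2.5→108, CO→15, SO₂→53, O₃→105. Ranked high→low: 108, 105, 89, 87, 53, 15. Second-highest sub-index = 105.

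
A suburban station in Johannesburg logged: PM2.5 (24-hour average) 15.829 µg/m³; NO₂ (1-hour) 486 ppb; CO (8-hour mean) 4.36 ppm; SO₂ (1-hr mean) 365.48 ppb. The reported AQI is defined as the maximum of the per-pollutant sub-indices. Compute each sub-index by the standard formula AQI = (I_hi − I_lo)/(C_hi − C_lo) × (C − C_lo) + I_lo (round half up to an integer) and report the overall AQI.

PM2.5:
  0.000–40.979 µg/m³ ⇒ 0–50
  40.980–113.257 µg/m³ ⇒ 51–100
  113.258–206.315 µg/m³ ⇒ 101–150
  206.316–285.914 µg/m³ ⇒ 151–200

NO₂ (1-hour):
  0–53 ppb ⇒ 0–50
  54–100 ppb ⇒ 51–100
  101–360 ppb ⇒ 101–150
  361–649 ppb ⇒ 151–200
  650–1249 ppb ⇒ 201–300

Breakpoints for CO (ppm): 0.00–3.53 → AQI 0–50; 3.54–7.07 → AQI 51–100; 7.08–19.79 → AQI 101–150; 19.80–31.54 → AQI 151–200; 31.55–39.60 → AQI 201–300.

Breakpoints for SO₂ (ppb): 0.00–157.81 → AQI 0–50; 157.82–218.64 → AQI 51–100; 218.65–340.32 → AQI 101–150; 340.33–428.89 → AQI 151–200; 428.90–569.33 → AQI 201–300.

172

PM2.5 15.829: bracket 0.000–40.979 → index 0–50; slope 50/40.979, offset 15.829.
AQI = 0 + 50/40.979·15.829 ≈ 19.31 ⇒ 19.
NO₂: 486 ∈ [361, 649] ↔ index [151, 200].
151 + (486−361)·(200−151)/(649−361) = 151 + 125·49/288 ≈ 172.27, so AQI = 172.
CO: 4.36 ∈ [3.54, 7.07] ↔ index [51, 100].
51 + (4.36−3.54)·(100−51)/(7.07−3.54) = 51 + 0.82·49/3.53 ≈ 62.38, so AQI = 62.
SO₂: row 340.33–428.89 (AQI 151–200). (200−151)·(365.48−340.33)/(428.89−340.33) + 151 = 49·25.15/88.56 + 151 ≈ 164.92 → 165.
Sub-indices: PM2.5→19, NO₂→172, CO→62, SO₂→165. Overall AQI = max = 172; dominant pollutant is NO₂.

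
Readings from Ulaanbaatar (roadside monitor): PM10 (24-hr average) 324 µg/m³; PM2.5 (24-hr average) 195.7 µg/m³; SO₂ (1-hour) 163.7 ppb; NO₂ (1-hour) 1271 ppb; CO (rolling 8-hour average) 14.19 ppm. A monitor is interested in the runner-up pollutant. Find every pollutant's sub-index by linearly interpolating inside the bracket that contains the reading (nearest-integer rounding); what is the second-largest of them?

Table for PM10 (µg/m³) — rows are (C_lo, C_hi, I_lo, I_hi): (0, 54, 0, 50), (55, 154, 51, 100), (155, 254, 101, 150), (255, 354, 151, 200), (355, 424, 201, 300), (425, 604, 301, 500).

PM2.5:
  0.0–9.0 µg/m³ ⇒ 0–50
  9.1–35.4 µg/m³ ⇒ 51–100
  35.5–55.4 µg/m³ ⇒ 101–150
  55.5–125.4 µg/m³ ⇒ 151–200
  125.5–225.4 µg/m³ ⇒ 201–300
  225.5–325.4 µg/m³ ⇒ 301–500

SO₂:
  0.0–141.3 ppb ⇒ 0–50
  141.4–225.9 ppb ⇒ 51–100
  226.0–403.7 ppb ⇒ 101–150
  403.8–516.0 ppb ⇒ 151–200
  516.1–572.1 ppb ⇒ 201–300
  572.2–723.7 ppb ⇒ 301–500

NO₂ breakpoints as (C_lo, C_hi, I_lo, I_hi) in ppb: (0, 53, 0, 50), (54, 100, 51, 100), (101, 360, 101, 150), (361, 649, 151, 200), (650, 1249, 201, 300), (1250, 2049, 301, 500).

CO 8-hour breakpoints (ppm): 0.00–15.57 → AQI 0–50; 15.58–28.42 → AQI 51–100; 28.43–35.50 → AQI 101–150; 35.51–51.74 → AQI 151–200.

271

PM10: row 255–354 (AQI 151–200). (200−151)·(324−255)/(354−255) + 151 = 49·69/99 + 151 ≈ 185.15 → 185.
PM2.5: 195.7 lies in 125.5–225.4, so I_lo=201, I_hi=300, C_lo=125.5, C_hi=225.4.
(300−201)/(225.4−125.5) × (195.7−125.5) + 201 = 99/99.9 × 70.2 + 201 ≈ 270.57 → 271.
SO₂: 163.7 ∈ [141.4, 225.9] ↔ index [51, 100].
51 + (163.7−141.4)·(100−51)/(225.9−141.4) = 51 + 22.3·49/84.5 ≈ 63.93, so AQI = 64.
NO₂: 1271 lies in 1250–2049, so I_lo=301, I_hi=500, C_lo=1250, C_hi=2049.
(500−301)/(2049−1250) × (1271−1250) + 301 = 199/799 × 21 + 301 ≈ 306.23 → 306.
CO: 14.19 ∈ [0.00, 15.57] ↔ index [0, 50].
0 + (14.19−0.00)·(50−0)/(15.57−0.00) = 0 + 14.19·50/15.57 ≈ 45.57, so AQI = 46.
Sub-indices: PM10→185, PM2.5→271, SO₂→64, NO₂→306, CO→46. Ranked high→low: 306, 271, 185, 64, 46. Second-highest sub-index = 271.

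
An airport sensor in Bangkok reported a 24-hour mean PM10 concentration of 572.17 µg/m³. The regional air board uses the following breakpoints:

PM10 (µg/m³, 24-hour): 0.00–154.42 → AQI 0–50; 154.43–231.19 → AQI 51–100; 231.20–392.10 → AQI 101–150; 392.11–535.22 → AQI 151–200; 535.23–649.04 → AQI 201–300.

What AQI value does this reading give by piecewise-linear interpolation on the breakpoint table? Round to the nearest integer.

233

PM10: 572.17 ∈ [535.23, 649.04] ↔ index [201, 300].
201 + (572.17−535.23)·(300−201)/(649.04−535.23) = 201 + 36.94·99/113.81 ≈ 233.13, so AQI = 233.
AQI 233 falls in the Very Unhealthy category.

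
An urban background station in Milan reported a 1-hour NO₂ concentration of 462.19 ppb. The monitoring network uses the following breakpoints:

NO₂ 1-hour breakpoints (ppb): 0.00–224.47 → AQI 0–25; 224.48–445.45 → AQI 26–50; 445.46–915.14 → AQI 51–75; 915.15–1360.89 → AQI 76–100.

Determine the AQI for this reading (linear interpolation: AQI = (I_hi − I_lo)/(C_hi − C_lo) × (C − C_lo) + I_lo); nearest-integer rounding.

NO₂ 462.19: bracket 445.46–915.14 → index 51–75; slope 24/469.68, offset 16.73.
AQI = 51 + 24/469.68·16.73 ≈ 51.85 ⇒ 52.

52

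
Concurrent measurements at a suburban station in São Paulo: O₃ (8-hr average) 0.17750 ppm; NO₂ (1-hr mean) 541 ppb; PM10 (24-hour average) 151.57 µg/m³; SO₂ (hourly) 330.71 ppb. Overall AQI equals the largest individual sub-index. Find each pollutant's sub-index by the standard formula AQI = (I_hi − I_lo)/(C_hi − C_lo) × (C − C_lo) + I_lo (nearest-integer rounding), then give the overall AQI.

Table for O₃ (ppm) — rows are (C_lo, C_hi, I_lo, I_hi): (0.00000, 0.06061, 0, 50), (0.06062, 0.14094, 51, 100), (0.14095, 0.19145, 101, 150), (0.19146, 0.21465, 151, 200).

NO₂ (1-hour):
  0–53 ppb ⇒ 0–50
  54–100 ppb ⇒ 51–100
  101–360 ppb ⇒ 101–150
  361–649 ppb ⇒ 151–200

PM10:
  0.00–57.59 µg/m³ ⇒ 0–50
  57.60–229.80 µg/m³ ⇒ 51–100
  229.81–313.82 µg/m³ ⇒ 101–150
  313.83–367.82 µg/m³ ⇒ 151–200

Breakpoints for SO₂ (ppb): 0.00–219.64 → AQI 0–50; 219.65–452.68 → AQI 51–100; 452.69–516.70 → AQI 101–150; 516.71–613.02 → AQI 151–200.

O₃: 0.17750 lies in 0.14095–0.19145, so I_lo=101, I_hi=150, C_lo=0.14095, C_hi=0.19145.
(150−101)/(0.19145−0.14095) × (0.17750−0.14095) + 101 = 49/0.05050 × 0.03655 + 101 ≈ 136.46 → 136.
NO₂: 541 lies in 361–649, so I_lo=151, I_hi=200, C_lo=361, C_hi=649.
(200−151)/(649−361) × (541−361) + 151 = 49/288 × 180 + 151 ≈ 181.63 → 182.
PM10: 151.57 ∈ [57.60, 229.80] ↔ index [51, 100].
51 + (151.57−57.60)·(100−51)/(229.80−57.60) = 51 + 93.97·49/172.20 ≈ 77.74, so AQI = 78.
SO₂: row 219.65–452.68 (AQI 51–100). (100−51)·(330.71−219.65)/(452.68−219.65) + 51 = 49·111.06/233.03 + 51 ≈ 74.35 → 74.
Sub-indices: O₃→136, NO₂→182, PM10→78, SO₂→74. Overall AQI = max = 182; dominant pollutant is NO₂.
AQI 182: Unhealthy.

182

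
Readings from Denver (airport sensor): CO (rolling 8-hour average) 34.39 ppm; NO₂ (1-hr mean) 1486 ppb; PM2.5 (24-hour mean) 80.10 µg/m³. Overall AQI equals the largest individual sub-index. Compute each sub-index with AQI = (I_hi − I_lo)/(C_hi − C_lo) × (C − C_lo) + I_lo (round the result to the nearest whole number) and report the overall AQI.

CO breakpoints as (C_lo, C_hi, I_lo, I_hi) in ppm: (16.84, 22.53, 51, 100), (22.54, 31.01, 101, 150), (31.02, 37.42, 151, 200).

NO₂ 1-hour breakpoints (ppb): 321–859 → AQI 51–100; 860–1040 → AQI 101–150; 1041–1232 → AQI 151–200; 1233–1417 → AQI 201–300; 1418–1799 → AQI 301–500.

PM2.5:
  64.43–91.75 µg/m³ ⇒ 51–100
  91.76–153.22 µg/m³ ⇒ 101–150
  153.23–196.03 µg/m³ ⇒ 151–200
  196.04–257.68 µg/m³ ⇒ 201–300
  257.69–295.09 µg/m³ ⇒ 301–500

CO 34.39: bracket 31.02–37.42 → index 151–200; slope 49/6.40, offset 3.37.
AQI = 151 + 49/6.40·3.37 ≈ 176.80 ⇒ 177.
NO₂: 1486 ∈ [1418, 1799] ↔ index [301, 500].
301 + (1486−1418)·(500−301)/(1799−1418) = 301 + 68·199/381 ≈ 336.52, so AQI = 337.
PM2.5: 80.10 ∈ [64.43, 91.75] ↔ index [51, 100].
51 + (80.10−64.43)·(100−51)/(91.75−64.43) = 51 + 15.67·49/27.32 ≈ 79.11, so AQI = 79.
Sub-indices: CO→177, NO₂→337, PM2.5→79. Overall AQI = max = 337; dominant pollutant is NO₂.
AQI 337: Hazardous.

337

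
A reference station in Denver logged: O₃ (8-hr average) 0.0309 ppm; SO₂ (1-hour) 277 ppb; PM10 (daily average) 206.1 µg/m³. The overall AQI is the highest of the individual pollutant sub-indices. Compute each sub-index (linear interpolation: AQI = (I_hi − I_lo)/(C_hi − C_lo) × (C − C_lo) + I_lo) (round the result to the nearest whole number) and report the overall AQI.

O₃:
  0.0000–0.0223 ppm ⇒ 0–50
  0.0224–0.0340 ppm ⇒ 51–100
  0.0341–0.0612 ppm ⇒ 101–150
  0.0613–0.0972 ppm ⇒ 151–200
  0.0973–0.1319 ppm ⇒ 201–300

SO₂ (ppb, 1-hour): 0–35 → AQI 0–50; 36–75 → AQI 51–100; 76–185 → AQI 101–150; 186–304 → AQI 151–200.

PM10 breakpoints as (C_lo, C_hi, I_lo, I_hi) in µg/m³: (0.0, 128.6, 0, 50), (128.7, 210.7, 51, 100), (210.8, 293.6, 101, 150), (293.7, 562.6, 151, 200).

O₃: 0.0309 lies in 0.0224–0.0340, so I_lo=51, I_hi=100, C_lo=0.0224, C_hi=0.0340.
(100−51)/(0.0340−0.0224) × (0.0309−0.0224) + 51 = 49/0.0116 × 0.0085 + 51 ≈ 86.91 → 87.
SO₂: row 186–304 (AQI 151–200). (200−151)·(277−186)/(304−186) + 151 = 49·91/118 + 151 ≈ 188.79 → 189.
PM10: 206.1 lies in 128.7–210.7, so I_lo=51, I_hi=100, C_lo=128.7, C_hi=210.7.
(100−51)/(210.7−128.7) × (206.1−128.7) + 51 = 49/82.0 × 77.4 + 51 ≈ 97.25 → 97.
Sub-indices: O₃→87, SO₂→189, PM10→97. Overall AQI = max = 189; dominant pollutant is SO₂.

189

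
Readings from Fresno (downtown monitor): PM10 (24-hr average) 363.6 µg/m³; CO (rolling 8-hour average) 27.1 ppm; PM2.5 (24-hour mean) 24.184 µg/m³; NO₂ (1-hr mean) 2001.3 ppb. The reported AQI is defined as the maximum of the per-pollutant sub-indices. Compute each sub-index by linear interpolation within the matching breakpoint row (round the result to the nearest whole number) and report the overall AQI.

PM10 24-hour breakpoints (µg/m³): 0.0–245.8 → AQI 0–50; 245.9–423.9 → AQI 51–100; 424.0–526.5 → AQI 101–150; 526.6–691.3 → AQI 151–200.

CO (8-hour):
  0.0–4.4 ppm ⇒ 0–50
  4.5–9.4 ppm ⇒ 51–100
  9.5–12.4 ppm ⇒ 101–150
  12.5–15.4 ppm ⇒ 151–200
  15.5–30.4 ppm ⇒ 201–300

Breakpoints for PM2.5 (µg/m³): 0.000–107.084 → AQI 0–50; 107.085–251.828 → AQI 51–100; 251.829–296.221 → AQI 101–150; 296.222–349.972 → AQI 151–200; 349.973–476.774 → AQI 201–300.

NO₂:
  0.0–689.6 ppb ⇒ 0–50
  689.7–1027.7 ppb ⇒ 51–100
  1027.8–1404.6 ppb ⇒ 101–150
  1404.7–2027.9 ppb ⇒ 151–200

278

PM10: 363.6 lies in 245.9–423.9, so I_lo=51, I_hi=100, C_lo=245.9, C_hi=423.9.
(100−51)/(423.9−245.9) × (363.6−245.9) + 51 = 49/178.0 × 117.7 + 51 ≈ 83.40 → 83.
CO 27.1: bracket 15.5–30.4 → index 201–300; slope 99/14.9, offset 11.6.
AQI = 201 + 99/14.9·11.6 ≈ 278.07 ⇒ 278.
PM2.5: 24.184 lies in 0.000–107.084, so I_lo=0, I_hi=50, C_lo=0.000, C_hi=107.084.
(50−0)/(107.084−0.000) × (24.184−0.000) + 0 = 50/107.084 × 24.184 + 0 ≈ 11.29 → 11.
NO₂: 2001.3 lies in 1404.7–2027.9, so I_lo=151, I_hi=200, C_lo=1404.7, C_hi=2027.9.
(200−151)/(2027.9−1404.7) × (2001.3−1404.7) + 151 = 49/623.2 × 596.6 + 151 ≈ 197.91 → 198.
Sub-indices: PM10→83, CO→278, PM2.5→11, NO₂→198. Overall AQI = max = 278; dominant pollutant is CO.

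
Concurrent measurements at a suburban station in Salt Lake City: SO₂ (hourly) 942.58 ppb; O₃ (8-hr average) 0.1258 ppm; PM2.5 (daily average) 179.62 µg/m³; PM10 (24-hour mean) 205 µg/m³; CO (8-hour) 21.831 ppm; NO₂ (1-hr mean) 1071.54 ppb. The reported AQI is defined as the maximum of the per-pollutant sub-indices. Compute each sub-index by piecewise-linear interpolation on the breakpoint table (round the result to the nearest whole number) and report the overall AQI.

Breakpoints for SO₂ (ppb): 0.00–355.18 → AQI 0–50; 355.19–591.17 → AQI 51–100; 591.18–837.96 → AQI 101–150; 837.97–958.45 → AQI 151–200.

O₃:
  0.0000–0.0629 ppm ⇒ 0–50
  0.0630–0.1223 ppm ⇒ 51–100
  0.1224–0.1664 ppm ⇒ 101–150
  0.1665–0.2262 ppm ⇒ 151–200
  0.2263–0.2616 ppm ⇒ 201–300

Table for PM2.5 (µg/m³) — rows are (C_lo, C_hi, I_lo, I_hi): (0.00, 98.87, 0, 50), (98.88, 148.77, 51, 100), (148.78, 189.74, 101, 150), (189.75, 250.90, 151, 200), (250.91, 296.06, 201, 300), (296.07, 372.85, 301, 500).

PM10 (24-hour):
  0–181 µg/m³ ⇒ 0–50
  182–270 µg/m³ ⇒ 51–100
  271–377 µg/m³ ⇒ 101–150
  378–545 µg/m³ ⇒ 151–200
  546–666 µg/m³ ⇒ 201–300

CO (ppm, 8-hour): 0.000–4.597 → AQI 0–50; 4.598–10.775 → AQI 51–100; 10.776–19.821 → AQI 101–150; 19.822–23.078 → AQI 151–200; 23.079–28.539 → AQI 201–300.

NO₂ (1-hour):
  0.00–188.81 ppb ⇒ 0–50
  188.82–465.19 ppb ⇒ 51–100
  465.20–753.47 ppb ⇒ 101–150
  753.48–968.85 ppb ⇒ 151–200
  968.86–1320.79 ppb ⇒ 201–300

230

SO₂: row 837.97–958.45 (AQI 151–200). (200−151)·(942.58−837.97)/(958.45−837.97) + 151 = 49·104.61/120.48 + 151 ≈ 193.55 → 194.
O₃: 0.1258 ∈ [0.1224, 0.1664] ↔ index [101, 150].
101 + (0.1258−0.1224)·(150−101)/(0.1664−0.1224) = 101 + 0.0034·49/0.0440 ≈ 104.79, so AQI = 105.
PM2.5: 179.62 lies in 148.78–189.74, so I_lo=101, I_hi=150, C_lo=148.78, C_hi=189.74.
(150−101)/(189.74−148.78) × (179.62−148.78) + 101 = 49/40.96 × 30.84 + 101 ≈ 137.89 → 138.
PM10 205: bracket 182–270 → index 51–100; slope 49/88, offset 23.
AQI = 51 + 49/88·23 ≈ 63.81 ⇒ 64.
CO: 21.831 ∈ [19.822, 23.078] ↔ index [151, 200].
151 + (21.831−19.822)·(200−151)/(23.078−19.822) = 151 + 2.009·49/3.256 ≈ 181.23, so AQI = 181.
NO₂: row 968.86–1320.79 (AQI 201–300). (300−201)·(1071.54−968.86)/(1320.79−968.86) + 201 = 99·102.68/351.93 + 201 ≈ 229.88 → 230.
Sub-indices: SO₂→194, O₃→105, PM2.5→138, PM10→64, CO→181, NO₂→230. Overall AQI = max = 230; dominant pollutant is NO₂.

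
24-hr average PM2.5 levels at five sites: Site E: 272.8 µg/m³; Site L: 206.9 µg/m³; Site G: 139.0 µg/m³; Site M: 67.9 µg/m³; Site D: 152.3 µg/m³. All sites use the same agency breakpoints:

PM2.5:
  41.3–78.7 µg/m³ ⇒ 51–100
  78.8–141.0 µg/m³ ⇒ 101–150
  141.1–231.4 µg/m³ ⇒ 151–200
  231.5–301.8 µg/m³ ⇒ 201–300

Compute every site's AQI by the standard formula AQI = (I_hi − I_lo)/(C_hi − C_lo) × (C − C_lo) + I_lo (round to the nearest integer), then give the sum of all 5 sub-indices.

837

Site E: row 231.5–301.8 (AQI 201–300). (300−201)·(272.8−231.5)/(301.8−231.5) + 201 = 99·41.3/70.3 + 201 ≈ 259.16 → 259.
Site L: 206.9 lies in 141.1–231.4, so I_lo=151, I_hi=200, C_lo=141.1, C_hi=231.4.
(200−151)/(231.4−141.1) × (206.9−141.1) + 151 = 49/90.3 × 65.8 + 151 ≈ 186.71 → 187.
Site G: 139.0 lies in 78.8–141.0, so I_lo=101, I_hi=150, C_lo=78.8, C_hi=141.0.
(150−101)/(141.0−78.8) × (139.0−78.8) + 101 = 49/62.2 × 60.2 + 101 ≈ 148.42 → 148.
Site M: row 41.3–78.7 (AQI 51–100). (100−51)·(67.9−41.3)/(78.7−41.3) + 51 = 49·26.6/37.4 + 51 ≈ 85.85 → 86.
Site D: row 141.1–231.4 (AQI 151–200). (200−151)·(152.3−141.1)/(231.4−141.1) + 151 = 49·11.2/90.3 + 151 ≈ 157.08 → 157.
AQIs: Site E=259, Site L=187, Site G=148, Site M=86, Site D=157. Sum = 259 + 187 + 148 + 86 + 157 = 837.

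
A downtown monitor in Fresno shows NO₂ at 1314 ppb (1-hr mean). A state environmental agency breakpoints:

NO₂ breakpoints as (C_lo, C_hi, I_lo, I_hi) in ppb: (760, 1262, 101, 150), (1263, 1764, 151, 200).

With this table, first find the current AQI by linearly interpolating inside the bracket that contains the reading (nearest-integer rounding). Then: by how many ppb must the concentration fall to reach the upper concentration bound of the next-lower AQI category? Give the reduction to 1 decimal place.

52.0

NO₂: 1314 lies in 1263–1764, so I_lo=151, I_hi=200, C_lo=1263, C_hi=1764.
(200−151)/(1764−1263) × (1314−1263) + 151 = 49/501 × 51 + 151 ≈ 155.99 → 156.
Current AQI 156 is in the Unhealthy range (151–200). The next-lower category tops out at AQI 150, whose upper concentration bound is 1262 ppb.
Reduction needed = 1314 − 1262 = 52.0 ppb.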